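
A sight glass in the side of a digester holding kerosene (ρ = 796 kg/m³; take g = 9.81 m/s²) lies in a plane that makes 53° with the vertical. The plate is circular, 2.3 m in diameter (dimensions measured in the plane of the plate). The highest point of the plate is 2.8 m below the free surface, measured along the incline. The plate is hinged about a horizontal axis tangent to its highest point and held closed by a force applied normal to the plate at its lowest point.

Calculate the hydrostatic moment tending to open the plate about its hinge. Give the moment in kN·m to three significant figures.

M ≈ 95.1 kN·m

γ = ρg = 796 × 9.81 / 1000 = 7.80876 kN/m³.
The plate makes 53° with the vertical, i.e. θ = 90° − 53° = 37° to the horizontal. Measuring y along the incline from the free-surface line, vertical depth h = y·sinθ with sinθ = 0.601815.
The centroid is at the centre, 1.15 m below the top of the plate, so y_c = 2.8 + 1.15 = 3.95 m and h_c = 3.95 × 0.601815 = 2.37717 m.
A = π(1.15)² = 4.15476 m².
Resultant F = γ·h_c·A = 7.80876 × 2.37717 × 4.15476 = 77.1238 kN.
I_c = πr⁴/4 = π × 1.15⁴/4 = 1.37367 m⁴.
Centre of pressure: y_p = y_c + I_c/(y_c·A) = 3.95 + 1.37367/(3.95 × 4.15476) = 3.95 + 0.0837027 = 4.0337 m along the plane.
The resultant acts 1.15 + 0.0837027 = 1.2337 m (along the plate) below the hinge at the top edge, so the moment about the hinge is M = F × 1.2337 = 77.1238 × 1.2337 = 95.1476 kN·m.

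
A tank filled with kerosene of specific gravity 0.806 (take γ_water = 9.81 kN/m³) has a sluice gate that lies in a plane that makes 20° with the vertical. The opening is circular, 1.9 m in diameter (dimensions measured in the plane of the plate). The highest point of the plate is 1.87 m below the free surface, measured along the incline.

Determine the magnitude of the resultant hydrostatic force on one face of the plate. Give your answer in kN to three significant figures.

F ≈ 59.4 kN

γ = 0.806 × 9.81 = 7.90686 kN/m³.
The plate makes 20° with the vertical, i.e. θ = 90° − 20° = 70° to the horizontal. Measuring y along the incline from the free-surface line, vertical depth h = y·sinθ with sinθ = 0.939693.
The centroid is at the centre, 0.95 m below the top of the plate, so y_c = 1.87 + 0.95 = 2.82 m and h_c = 2.82 × 0.939693 = 2.64993 m.
A = π(0.95)² = 2.83529 m².
Resultant F = γ·h_c·A = 7.90686 × 2.64993 × 2.83529 = 59.4068 kN.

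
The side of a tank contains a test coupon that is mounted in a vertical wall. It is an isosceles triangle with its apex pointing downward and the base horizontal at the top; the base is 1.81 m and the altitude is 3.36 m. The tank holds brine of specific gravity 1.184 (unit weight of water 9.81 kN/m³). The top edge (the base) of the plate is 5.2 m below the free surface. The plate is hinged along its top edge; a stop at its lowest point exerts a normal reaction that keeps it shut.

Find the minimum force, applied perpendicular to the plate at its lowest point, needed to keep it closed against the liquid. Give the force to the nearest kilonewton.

P ≈ 81 kN

γ = 1.184 × 9.81 = 11.61504 kN/m³.
With the apex down, the centroid sits h/3 = 3.36/3 = 1.12 m below the base (the top edge), so the centroid depth is h_c = 5.2 + 1.12 = 6.32 m.
A = ½ × 1.81 × 3.36 = 3.0408 m².
Resultant F = γ·h_c·A = 11.61504 × 6.32 × 3.0408 = 223.216 kN.
I_c = b·h³/36 = 1.81 × 3.36³/36 = 1.90719 m⁴.
Centre of pressure: y_p = y_c + I_c/(y_c·A) = 6.32 + 1.90719/(6.32 × 3.0408) = 6.32 + 0.0992405 = 6.41924 m along the plane.
The resultant acts 1.12 + 0.0992405 = 1.21924 m (along the plate) below the hinge at the top edge, so the moment about the hinge is M = F × 1.21924 = 223.216 × 1.21924 = 272.154 kN·m.
A normal force at the bottom, 3.36 m from the hinge, must supply this moment: P = 272.154/3.36 = 80.9982 kN.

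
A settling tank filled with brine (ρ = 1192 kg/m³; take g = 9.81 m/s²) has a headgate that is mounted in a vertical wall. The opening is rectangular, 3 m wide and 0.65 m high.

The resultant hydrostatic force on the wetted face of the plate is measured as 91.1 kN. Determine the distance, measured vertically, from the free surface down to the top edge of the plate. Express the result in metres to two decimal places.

γ = ρg = 1192 × 9.81 / 1000 = 11.69352 kN/m³.
A = 3 × 0.65 = 1.95 m².
From F = γ·h_c·A, the centroid depth is h_c = 91.1/(11.69352 × 1.95) = 3.9952 m.
The centroid lies 0.65/2 = 0.325 m below the top edge, so the top edge sits at h_top = 3.9952 − 0.325 = 3.6702 m below the surface.

d_top ≈ 3.67 m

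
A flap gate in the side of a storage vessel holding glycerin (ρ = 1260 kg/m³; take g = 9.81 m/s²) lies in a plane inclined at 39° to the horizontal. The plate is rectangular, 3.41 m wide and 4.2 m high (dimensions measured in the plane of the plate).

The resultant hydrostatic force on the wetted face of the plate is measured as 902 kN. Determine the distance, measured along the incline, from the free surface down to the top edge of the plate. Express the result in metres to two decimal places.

γ = ρg = 1260 × 9.81 / 1000 = 12.3606 kN/m³.
A = 3.41 × 4.2 = 14.322 m².
From F = γ·h_c·A, the centroid depth is h_c = 902/(12.3606 × 14.322) = 5.09522 m.
Let θ = 39° be the plate's angle to the horizontal; measure y along the incline from where the plane meets the free surface. Vertical depth h = y·sinθ with sinθ = 0.629320.
Along the incline, y_c = h_c/sinθ = 5.09522/0.629320 = 8.09639 m.
The centroid lies 4.2/2 = 2.1 m below the top edge, so the top edge sits at y_top = 8.09639 − 2.1 = 5.99639 m along the incline.

y_top ≈ 6.00 m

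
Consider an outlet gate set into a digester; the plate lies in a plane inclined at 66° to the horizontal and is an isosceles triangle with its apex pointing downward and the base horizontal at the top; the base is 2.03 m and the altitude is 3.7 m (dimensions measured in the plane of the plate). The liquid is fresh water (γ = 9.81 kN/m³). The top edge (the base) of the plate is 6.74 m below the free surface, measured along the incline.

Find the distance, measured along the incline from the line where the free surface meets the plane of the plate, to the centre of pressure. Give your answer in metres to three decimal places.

γ = 9.81 kN/m³.
Let θ = 66° be the plate's angle to the horizontal; measure y along the incline from where the plane meets the free surface. Vertical depth h = y·sinθ with sinθ = 0.913545.
With the apex down, the centroid sits h/3 = 3.7/3 = 1.23333 m below the base (the top edge), so y_c = 6.74 + 1.23333 = 7.97333 m and h_c = 7.97333 × 0.913545 = 7.284 m.
A = ½ × 2.03 × 3.7 = 3.7555 m².
Resultant F = γ·h_c·A = 9.81 × 7.284 × 3.7555 = 268.353 kN.
I_c = b·h³/36 = 2.03 × 3.7³/36 = 2.85627 m⁴.
Centre of pressure: y_p = y_c + I_c/(y_c·A) = 7.97333 + 2.85627/(7.97333 × 3.7555) = 7.97333 + 0.0953876 = 8.06872 m along the plane.

y_p = 8.069 m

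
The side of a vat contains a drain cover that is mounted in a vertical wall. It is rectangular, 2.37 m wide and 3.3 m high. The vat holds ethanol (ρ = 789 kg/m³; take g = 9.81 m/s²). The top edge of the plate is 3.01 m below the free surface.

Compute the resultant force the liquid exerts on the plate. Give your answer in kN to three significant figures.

F ≈ 282 kN

γ = ρg = 789 × 9.81 / 1000 = 7.74009 kN/m³.
The centroid lies 3.3/2 = 1.65 m below the top edge, so the centroid depth is h_c = 3.01 + 1.65 = 4.66 m.
A = 2.37 × 3.3 = 7.821 m².
Resultant F = γ·h_c·A = 7.74009 × 4.66 × 7.821 = 282.094 kN.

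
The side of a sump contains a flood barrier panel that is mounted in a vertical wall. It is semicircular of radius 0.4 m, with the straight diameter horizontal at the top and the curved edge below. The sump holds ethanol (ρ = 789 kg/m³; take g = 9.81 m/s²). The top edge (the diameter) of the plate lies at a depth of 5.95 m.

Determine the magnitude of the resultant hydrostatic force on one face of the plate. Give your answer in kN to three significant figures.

γ = ρg = 789 × 9.81 / 1000 = 7.74009 kN/m³.
The centroid of a semicircle lies 4r/(3π) = 0.169765 m from the diameter, here below the top edge, so the centroid depth is h_c = 5.95 + 0.169765 = 6.11977 m.
A = πr²/2 = π × 0.4²/2 = 0.251327 m².
Resultant F = γ·h_c·A = 7.74009 × 6.11977 × 0.251327 = 11.9047 kN.

F ≈ 11.9 kN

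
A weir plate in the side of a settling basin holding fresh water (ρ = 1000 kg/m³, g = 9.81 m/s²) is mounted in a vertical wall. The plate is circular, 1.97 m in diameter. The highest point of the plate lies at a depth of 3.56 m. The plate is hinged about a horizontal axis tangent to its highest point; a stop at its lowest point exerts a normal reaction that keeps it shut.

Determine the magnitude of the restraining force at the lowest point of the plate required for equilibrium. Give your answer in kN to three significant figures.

γ = ρg = 1000 × 9.81 = 9810 N/m³ = 9.81 kN/m³.
The centroid is at the centre, 0.985 m below the top of the plate, so the centroid depth is h_c = 3.56 + 0.985 = 4.545 m.
A = π(0.985)² = 3.04805 m².
Resultant F = γ·h_c·A = 9.81 × 4.545 × 3.04805 = 135.902 kN.
I_c = πr⁴/4 = π × 0.985⁴/4 = 0.739324 m⁴.
Centre of pressure: y_p = y_c + I_c/(y_c·A) = 4.545 + 0.739324/(4.545 × 3.04805) = 4.545 + 0.0533677 = 4.59837 m along the plane.
The resultant acts 0.985 + 0.0533677 = 1.03837 m (along the plate) below the hinge at the top edge, so the moment about the hinge is M = F × 1.03837 = 135.902 × 1.03837 = 141.117 kN·m.
A normal force at the bottom, 1.97 m from the hinge, must supply this moment: P = 141.117/1.97 = 71.633 kN.

P ≈ 71.6 kN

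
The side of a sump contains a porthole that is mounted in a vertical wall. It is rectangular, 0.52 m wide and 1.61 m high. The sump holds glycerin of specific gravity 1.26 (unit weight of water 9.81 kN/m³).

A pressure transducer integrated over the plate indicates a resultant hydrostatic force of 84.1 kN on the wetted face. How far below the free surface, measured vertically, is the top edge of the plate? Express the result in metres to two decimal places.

d_top ≈ 7.32 m

γ = 1.26 × 9.81 = 12.3606 kN/m³.
A = 0.52 × 1.61 = 0.8372 m².
From F = γ·h_c·A, the centroid depth is h_c = 84.1/(12.3606 × 0.8372) = 8.12694 m.
The centroid lies 1.61/2 = 0.805 m below the top edge, so the top edge sits at h_top = 8.12694 − 0.805 = 7.32194 m below the surface.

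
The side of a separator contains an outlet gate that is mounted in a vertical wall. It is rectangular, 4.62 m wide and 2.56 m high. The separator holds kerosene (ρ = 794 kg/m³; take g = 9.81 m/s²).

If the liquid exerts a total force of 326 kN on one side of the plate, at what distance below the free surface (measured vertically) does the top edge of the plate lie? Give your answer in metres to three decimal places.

d_top ≈ 2.259 m

γ = ρg = 794 × 9.81 / 1000 = 7.78914 kN/m³.
A = 4.62 × 2.56 = 11.8272 m².
From F = γ·h_c·A, the centroid depth is h_c = 326/(7.78914 × 11.8272) = 3.53872 m.
The centroid lies 2.56/2 = 1.28 m below the top edge, so the top edge sits at h_top = 3.53872 − 1.28 = 2.25872 m below the surface.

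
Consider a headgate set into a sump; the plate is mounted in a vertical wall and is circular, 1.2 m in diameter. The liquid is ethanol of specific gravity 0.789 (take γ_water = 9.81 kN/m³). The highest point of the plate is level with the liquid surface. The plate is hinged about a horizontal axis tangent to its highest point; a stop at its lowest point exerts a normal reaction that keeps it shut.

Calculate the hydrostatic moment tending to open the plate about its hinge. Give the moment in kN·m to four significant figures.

γ = 0.789 × 9.81 = 7.74009 kN/m³.
The centroid is at the centre, 0.6 m below the top of the plate, so the centroid depth is h_c = 0.6 m.
A = π(0.6)² = 1.13097 m².
Resultant F = γ·h_c·A = 7.74009 × 0.6 × 1.13097 = 5.25229 kN.
I_c = πr⁴/4 = π × 0.6⁴/4 = 0.101788 m⁴.
Centre of pressure: y_p = y_c + I_c/(y_c·A) = 0.6 + 0.101788/(0.6 × 1.13097) = 0.6 + 0.150001 = 0.750001 m along the plane.
The resultant acts 0.6 + 0.150001 = 0.750001 m (along the plate) below the hinge at the top edge, so the moment about the hinge is M = F × 0.750001 = 5.25229 × 0.750001 = 3.93922 kN·m.

M ≈ 3.939 kN·m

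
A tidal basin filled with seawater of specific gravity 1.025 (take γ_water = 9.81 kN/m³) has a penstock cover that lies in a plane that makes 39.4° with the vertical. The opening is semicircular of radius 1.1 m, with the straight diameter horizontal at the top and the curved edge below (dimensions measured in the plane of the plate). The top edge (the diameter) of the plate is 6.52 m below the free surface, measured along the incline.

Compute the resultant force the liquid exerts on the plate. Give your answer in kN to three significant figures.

F ≈ 103 kN

γ = 1.025 × 9.81 = 10.05525 kN/m³.
The plate makes 39.4° with the vertical, i.e. θ = 90° − 39.4° = 50.6° to the horizontal. Measuring y along the incline from the free-surface line, vertical depth h = y·sinθ with sinθ = 0.772734.
The centroid of a semicircle lies 4r/(3π) = 0.466854 m from the diameter, here below the top edge, so y_c = 6.52 + 0.466854 = 6.98685 m and h_c = 6.98685 × 0.772734 = 5.39898 m.
A = πr²/2 = π × 1.1²/2 = 1.90066 m².
Resultant F = γ·h_c·A = 10.05525 × 5.39898 × 1.90066 = 103.183 kN.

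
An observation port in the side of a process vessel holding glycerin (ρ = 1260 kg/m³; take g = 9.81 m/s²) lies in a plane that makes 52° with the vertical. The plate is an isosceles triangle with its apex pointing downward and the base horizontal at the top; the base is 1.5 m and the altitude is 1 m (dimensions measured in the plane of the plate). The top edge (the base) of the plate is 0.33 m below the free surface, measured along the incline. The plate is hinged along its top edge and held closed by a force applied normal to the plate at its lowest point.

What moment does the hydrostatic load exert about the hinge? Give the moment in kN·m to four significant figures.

M ≈ 1.579 kN·m

γ = ρg = 1260 × 9.81 / 1000 = 12.3606 kN/m³.
The plate makes 52° with the vertical, i.e. θ = 90° − 52° = 38° to the horizontal. Measuring y along the incline from the free-surface line, vertical depth h = y·sinθ with sinθ = 0.615661.
With the apex down, the centroid sits h/3 = 1/3 = 0.333333 m below the base (the top edge), so y_c = 0.33 + 0.333333 = 0.663333 m and h_c = 0.663333 × 0.615661 = 0.408388 m.
A = ½ × 1.5 × 1 = 0.75 m².
Resultant F = γ·h_c·A = 12.3606 × 0.408388 × 0.75 = 3.78594 kN.
I_c = b·h³/36 = 1.5 × 1³/36 = 0.0416667 m⁴.
Centre of pressure: y_p = y_c + I_c/(y_c·A) = 0.663333 + 0.0416667/(0.663333 × 0.75) = 0.663333 + 0.0837522 = 0.747085 m along the plane.
The resultant acts 0.333333 + 0.0837522 = 0.417085 m (along the plate) below the hinge at the top edge, so the moment about the hinge is M = F × 0.417085 = 3.78594 × 0.417085 = 1.57906 kN·m.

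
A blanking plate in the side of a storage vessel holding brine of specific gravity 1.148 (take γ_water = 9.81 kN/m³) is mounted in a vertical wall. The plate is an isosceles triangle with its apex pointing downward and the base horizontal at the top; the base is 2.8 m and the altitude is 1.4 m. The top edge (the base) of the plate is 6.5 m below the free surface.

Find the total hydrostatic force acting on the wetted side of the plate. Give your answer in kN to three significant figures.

F ≈ 154 kN

γ = 1.148 × 9.81 = 11.26188 kN/m³.
With the apex down, the centroid sits h/3 = 1.4/3 = 0.466667 m below the base (the top edge), so the centroid depth is h_c = 6.5 + 0.466667 = 6.96667 m.
A = ½ × 2.8 × 1.4 = 1.96 m².
Resultant F = γ·h_c·A = 11.26188 × 6.96667 × 1.96 = 153.777 kN.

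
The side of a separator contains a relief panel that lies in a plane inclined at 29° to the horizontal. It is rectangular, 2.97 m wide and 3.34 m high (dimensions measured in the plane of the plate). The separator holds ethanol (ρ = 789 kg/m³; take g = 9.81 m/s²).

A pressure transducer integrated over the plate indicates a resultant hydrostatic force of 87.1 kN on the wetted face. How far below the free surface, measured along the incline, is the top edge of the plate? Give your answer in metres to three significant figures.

γ = ρg = 789 × 9.81 / 1000 = 7.74009 kN/m³.
A = 2.97 × 3.34 = 9.9198 m².
From F = γ·h_c·A, the centroid depth is h_c = 87.1/(7.74009 × 9.9198) = 1.13441 m.
Let θ = 29° be the plate's angle to the horizontal; measure y along the incline from where the plane meets the free surface. Vertical depth h = y·sinθ with sinθ = 0.484810.
Along the incline, y_c = h_c/sinθ = 1.13441/0.484810 = 2.33991 m.
The centroid lies 3.34/2 = 1.67 m below the top edge, so the top edge sits at y_top = 2.33991 − 1.67 = 0.66991 m along the incline.

y_top ≈ 0.670 m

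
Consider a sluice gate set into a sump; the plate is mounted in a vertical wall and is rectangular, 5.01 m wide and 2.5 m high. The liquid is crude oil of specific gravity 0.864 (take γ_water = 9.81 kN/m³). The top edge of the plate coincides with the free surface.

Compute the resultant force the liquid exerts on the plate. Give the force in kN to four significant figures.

F ≈ 132.7 kN

γ = 0.864 × 9.81 = 8.47584 kN/m³.
The centroid lies 2.5/2 = 1.25 m below the top edge, so the centroid depth is h_c = 1.25 m.
A = 5.01 × 2.5 = 12.525 m².
Resultant F = γ·h_c·A = 8.47584 × 1.25 × 12.525 = 132.7 kN.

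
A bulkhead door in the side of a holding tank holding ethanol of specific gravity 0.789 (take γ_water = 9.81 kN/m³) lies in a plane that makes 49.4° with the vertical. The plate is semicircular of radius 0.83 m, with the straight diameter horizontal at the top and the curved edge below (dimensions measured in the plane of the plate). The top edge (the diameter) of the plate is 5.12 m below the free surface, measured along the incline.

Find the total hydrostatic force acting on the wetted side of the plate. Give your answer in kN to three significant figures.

γ = 0.789 × 9.81 = 7.74009 kN/m³.
The plate makes 49.4° with the vertical, i.e. θ = 90° − 49.4° = 40.6° to the horizontal. Measuring y along the incline from the free-surface line, vertical depth h = y·sinθ with sinθ = 0.650774.
The centroid of a semicircle lies 4r/(3π) = 0.352263 m from the diameter, here below the top edge, so y_c = 5.12 + 0.352263 = 5.47226 m and h_c = 5.47226 × 0.650774 = 3.5612 m.
A = πr²/2 = π × 0.83²/2 = 1.08212 m².
Resultant F = γ·h_c·A = 7.74009 × 3.5612 × 1.08212 = 29.8276 kN.

F ≈ 29.8 kN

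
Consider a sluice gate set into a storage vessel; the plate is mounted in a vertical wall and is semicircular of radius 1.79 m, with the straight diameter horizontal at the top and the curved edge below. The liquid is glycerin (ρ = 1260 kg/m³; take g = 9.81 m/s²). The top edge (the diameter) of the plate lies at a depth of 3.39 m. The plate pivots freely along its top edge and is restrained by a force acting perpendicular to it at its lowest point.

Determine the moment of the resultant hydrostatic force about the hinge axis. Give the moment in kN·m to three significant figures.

γ = ρg = 1260 × 9.81 / 1000 = 12.3606 kN/m³.
The centroid of a semicircle lies 4r/(3π) = 0.7597 m from the diameter, here below the top edge, so the centroid depth is h_c = 3.39 + 0.7597 = 4.1497 m.
A = πr²/2 = π × 1.79²/2 = 5.03299 m².
Resultant F = γ·h_c·A = 12.3606 × 4.1497 × 5.03299 = 258.156 kN.
I_c = (π/8 − 8/(9π))·r⁴ = 0.109757 × 1.79⁴ = 1.12679 m⁴.
Centre of pressure: y_p = y_c + I_c/(y_c·A) = 4.1497 + 1.12679/(4.1497 × 5.03299) = 4.1497 + 0.0539511 = 4.20365 m along the plane.
The resultant acts 0.7597 + 0.0539511 = 0.813651 m (along the plate) below the hinge at the top edge, so the moment about the hinge is M = F × 0.813651 = 258.156 × 0.813651 = 210.049 kN·m.

M ≈ 210 kN·m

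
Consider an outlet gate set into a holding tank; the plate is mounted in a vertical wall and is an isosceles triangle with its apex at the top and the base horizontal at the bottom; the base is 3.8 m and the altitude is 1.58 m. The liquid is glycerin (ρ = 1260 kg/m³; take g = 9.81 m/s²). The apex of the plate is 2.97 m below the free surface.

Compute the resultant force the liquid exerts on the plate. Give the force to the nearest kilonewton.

γ = ρg = 1260 × 9.81 / 1000 = 12.3606 kN/m³.
With the apex up, the centroid sits 2h/3 = 2 × 1.58/3 = 1.05333 m below the apex, so the centroid depth is h_c = 2.97 + 1.05333 = 4.02333 m.
A = ½ × 3.8 × 1.58 = 3.002 m².
Resultant F = γ·h_c·A = 12.3606 × 4.02333 × 3.002 = 149.292 kN.

F ≈ 149 kN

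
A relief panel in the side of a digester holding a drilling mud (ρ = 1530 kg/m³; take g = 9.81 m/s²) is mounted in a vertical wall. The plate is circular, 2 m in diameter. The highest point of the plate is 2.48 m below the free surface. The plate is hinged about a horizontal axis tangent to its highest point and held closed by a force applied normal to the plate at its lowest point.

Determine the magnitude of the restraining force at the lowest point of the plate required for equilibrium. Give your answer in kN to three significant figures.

γ = ρg = 1530 × 9.81 / 1000 = 15.0093 kN/m³.
The centroid is at the centre, 1 m below the top of the plate, so the centroid depth is h_c = 2.48 + 1 = 3.48 m.
A = π(1)² = 3.14159 m².
Resultant F = γ·h_c·A = 15.0093 × 3.48 × 3.14159 = 164.093 kN.
I_c = πr⁴/4 = π × 1⁴/4 = 0.785398 m⁴.
Centre of pressure: y_p = y_c + I_c/(y_c·A) = 3.48 + 0.785398/(3.48 × 3.14159) = 3.48 + 0.0718391 = 3.55184 m along the plane.
The resultant acts 1 + 0.0718391 = 1.07184 m (along the plate) below the hinge at the top edge, so the moment about the hinge is M = F × 1.07184 = 164.093 × 1.07184 = 175.881 kN·m.
A normal force at the bottom, 2 m from the hinge, must supply this moment: P = 175.881/2 = 87.9405 kN.

P ≈ 87.9 kN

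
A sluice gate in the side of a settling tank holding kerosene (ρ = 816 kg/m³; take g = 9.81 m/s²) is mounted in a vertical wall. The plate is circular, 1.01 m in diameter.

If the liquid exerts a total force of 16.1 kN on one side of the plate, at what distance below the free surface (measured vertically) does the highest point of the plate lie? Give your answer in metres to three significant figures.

d_top ≈ 2.01 m

γ = ρg = 816 × 9.81 / 1000 = 8.00496 kN/m³.
A = π(0.505)² = 0.801185 m².
From F = γ·h_c·A, the centroid depth is h_c = 16.1/(8.00496 × 0.801185) = 2.51035 m.
The centroid is at the centre, 0.505 m below the top of the plate, so the highest point sits at h_top = 2.51035 − 0.505 = 2.00535 m below the surface.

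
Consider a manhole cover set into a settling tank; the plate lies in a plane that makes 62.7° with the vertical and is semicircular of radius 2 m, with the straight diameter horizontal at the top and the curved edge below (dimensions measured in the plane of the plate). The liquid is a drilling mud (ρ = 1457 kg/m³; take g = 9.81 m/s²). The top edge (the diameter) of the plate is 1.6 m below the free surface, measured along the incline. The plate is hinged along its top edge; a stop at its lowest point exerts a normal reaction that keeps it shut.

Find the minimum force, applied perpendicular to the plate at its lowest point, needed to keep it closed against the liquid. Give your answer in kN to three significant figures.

P ≈ 48.6 kN

γ = ρg = 1457 × 9.81 / 1000 = 14.29317 kN/m³.
The plate makes 62.7° with the vertical, i.e. θ = 90° − 62.7° = 27.3° to the horizontal. Measuring y along the incline from the free-surface line, vertical depth h = y·sinθ with sinθ = 0.458650.
The centroid of a semicircle lies 4r/(3π) = 0.848826 m from the diameter, here below the top edge, so y_c = 1.6 + 0.848826 = 2.44883 m and h_c = 2.44883 × 0.458650 = 1.12316 m.
A = πr²/2 = π × 2²/2 = 6.28319 m².
Resultant F = γ·h_c·A = 14.29317 × 1.12316 × 6.28319 = 100.867 kN.
I_c = (π/8 − 8/(9π))·r⁴ = 0.109757 × 2⁴ = 1.75611 m⁴.
Centre of pressure: y_p = y_c + I_c/(y_c·A) = 2.44883 + 1.75611/(2.44883 × 6.28319) = 2.44883 + 0.114133 = 2.56296 m along the plane.
The resultant acts 0.848826 + 0.114133 = 0.962959 m (along the plate) below the hinge at the top edge, so the moment about the hinge is M = F × 0.962959 = 100.867 × 0.962959 = 97.1308 kN·m.
A normal force at the bottom, 2 m from the hinge, must supply this moment: P = 97.1308/2 = 48.5654 kN.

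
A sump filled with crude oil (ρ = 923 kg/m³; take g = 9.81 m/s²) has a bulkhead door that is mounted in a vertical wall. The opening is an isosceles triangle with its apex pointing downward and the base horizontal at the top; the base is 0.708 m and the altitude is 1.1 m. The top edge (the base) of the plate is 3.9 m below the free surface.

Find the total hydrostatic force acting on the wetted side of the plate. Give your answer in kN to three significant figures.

γ = ρg = 923 × 9.81 / 1000 = 9.05463 kN/m³.
With the apex down, the centroid sits h/3 = 1.1/3 = 0.366667 m below the base (the top edge), so the centroid depth is h_c = 3.9 + 0.366667 = 4.26667 m.
A = ½ × 0.708 × 1.1 = 0.3894 m².
Resultant F = γ·h_c·A = 9.05463 × 4.26667 × 0.3894 = 15.0437 kN.

F ≈ 15.0 kN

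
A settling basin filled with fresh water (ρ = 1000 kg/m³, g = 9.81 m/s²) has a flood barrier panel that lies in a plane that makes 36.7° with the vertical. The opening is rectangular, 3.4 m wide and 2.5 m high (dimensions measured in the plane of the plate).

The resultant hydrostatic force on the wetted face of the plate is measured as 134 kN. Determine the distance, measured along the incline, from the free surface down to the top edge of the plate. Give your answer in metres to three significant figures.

γ = ρg = 1000 × 9.81 = 9810 N/m³ = 9.81 kN/m³.
A = 3.4 × 2.5 = 8.5 m².
From F = γ·h_c·A, the centroid depth is h_c = 134/(9.81 × 8.5) = 1.607 m.
The plate makes 36.7° with the vertical, i.e. θ = 90° − 36.7° = 53.3° to the horizontal. Measuring y along the incline from the free-surface line, vertical depth h = y·sinθ with sinθ = 0.801776.
Along the incline, y_c = h_c/sinθ = 1.607/0.801776 = 2.0043 m.
The centroid lies 2.5/2 = 1.25 m below the top edge, so the top edge sits at y_top = 2.0043 − 1.25 = 0.7543 m along the incline.

y_top ≈ 0.754 m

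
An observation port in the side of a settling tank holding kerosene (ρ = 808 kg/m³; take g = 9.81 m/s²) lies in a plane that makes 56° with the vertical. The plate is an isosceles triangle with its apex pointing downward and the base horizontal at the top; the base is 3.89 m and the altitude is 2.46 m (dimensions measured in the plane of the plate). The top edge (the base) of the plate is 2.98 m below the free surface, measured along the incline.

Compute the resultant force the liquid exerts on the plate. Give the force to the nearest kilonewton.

F ≈ 81 kN

γ = ρg = 808 × 9.81 / 1000 = 7.92648 kN/m³.
The plate makes 56° with the vertical, i.e. θ = 90° − 56° = 34° to the horizontal. Measuring y along the incline from the free-surface line, vertical depth h = y·sinθ with sinθ = 0.559193.
With the apex down, the centroid sits h/3 = 2.46/3 = 0.82 m below the base (the top edge), so y_c = 2.98 + 0.82 = 3.8 m and h_c = 3.8 × 0.559193 = 2.12493 m.
A = ½ × 3.89 × 2.46 = 4.7847 m².
Resultant F = γ·h_c·A = 7.92648 × 2.12493 × 4.7847 = 80.5897 kN.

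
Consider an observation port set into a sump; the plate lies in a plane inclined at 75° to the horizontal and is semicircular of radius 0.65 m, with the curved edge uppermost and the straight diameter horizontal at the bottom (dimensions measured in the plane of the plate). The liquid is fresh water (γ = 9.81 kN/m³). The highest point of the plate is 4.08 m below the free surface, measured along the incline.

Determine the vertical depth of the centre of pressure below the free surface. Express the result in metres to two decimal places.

h_p = 4.31 m

γ = 9.81 kN/m³.
Let θ = 75° be the plate's angle to the horizontal; measure y along the incline from where the plane meets the free surface. Vertical depth h = y·sinθ with sinθ = 0.965926.
The centroid lies 4r/(3π) = 0.275869 m above the diameter, so r − 4r/(3π) = 0.65 − 0.275869 = 0.374131 m below the topmost point, so y_c = 4.08 + 0.374131 = 4.45413 m and h_c = 4.45413 × 0.965926 = 4.30236 m.
A = πr²/2 = π × 0.65²/2 = 0.663661 m².
Resultant F = γ·h_c·A = 9.81 × 4.30236 × 0.663661 = 28.0106 kN.
I_c = (π/8 − 8/(9π))·r⁴ = 0.109757 × 0.65⁴ = 0.0195923 m⁴.
Centre of pressure: y_p = y_c + I_c/(y_c·A) = 4.45413 + 0.0195923/(4.45413 × 0.663661) = 4.45413 + 0.0066279 = 4.46076 m along the plane.
Vertically, h_p = y_p·sinθ = 4.46076 × 0.965926 = 4.30876 m.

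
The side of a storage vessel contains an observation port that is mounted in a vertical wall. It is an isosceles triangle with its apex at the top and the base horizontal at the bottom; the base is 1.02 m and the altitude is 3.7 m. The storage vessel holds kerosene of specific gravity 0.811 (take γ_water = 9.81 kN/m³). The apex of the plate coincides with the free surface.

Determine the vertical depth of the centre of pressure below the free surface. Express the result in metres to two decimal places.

γ = 0.811 × 9.81 = 7.95591 kN/m³.
With the apex up, the centroid sits 2h/3 = 2 × 3.7/3 = 2.46667 m below the apex, so the centroid depth is h_c = 2.46667 m.
A = ½ × 1.02 × 3.7 = 1.887 m².
Resultant F = γ·h_c·A = 7.95591 × 2.46667 × 1.887 = 37.0316 kN.
I_c = b·h³/36 = 1.02 × 3.7³/36 = 1.43517 m⁴.
Centre of pressure: y_p = y_c + I_c/(y_c·A) = 2.46667 + 1.43517/(2.46667 × 1.887) = 2.46667 + 0.308333 = 2.775 m along the plane.

h_p = 2.78 m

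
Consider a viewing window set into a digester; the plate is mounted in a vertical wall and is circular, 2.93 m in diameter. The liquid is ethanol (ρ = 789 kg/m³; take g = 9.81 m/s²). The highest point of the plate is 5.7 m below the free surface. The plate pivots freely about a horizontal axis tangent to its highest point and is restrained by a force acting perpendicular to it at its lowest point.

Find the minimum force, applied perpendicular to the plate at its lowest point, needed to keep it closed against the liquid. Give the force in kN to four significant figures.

γ = ρg = 789 × 9.81 / 1000 = 7.74009 kN/m³.
The centroid is at the centre, 1.465 m below the top of the plate, so the centroid depth is h_c = 5.7 + 1.465 = 7.165 m.
A = π(1.465)² = 6.74256 m².
Resultant F = γ·h_c·A = 7.74009 × 7.165 × 6.74256 = 373.927 kN.
I_c = πr⁴/4 = π × 1.465⁴/4 = 3.61777 m⁴.
Centre of pressure: y_p = y_c + I_c/(y_c·A) = 7.165 + 3.61777/(7.165 × 6.74256) = 7.165 + 0.0748859 = 7.23989 m along the plane.
The resultant acts 1.465 + 0.0748859 = 1.53989 m (along the plate) below the hinge at the top edge, so the moment about the hinge is M = F × 1.53989 = 373.927 × 1.53989 = 575.806 kN·m.
A normal force at the bottom, 2.93 m from the hinge, must supply this moment: P = 575.806/2.93 = 196.521 kN.

P ≈ 196.5 kN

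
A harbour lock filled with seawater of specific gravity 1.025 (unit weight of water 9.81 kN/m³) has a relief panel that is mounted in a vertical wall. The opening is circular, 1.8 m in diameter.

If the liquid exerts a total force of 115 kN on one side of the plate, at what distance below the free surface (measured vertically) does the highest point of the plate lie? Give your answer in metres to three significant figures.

γ = 1.025 × 9.81 = 10.05525 kN/m³.
A = π(0.9)² = 2.54469 m².
From F = γ·h_c·A, the centroid depth is h_c = 115/(10.05525 × 2.54469) = 4.49438 m.
The centroid is at the centre, 0.9 m below the top of the plate, so the highest point sits at h_top = 4.49438 − 0.9 = 3.59438 m below the surface.

d_top ≈ 3.59 m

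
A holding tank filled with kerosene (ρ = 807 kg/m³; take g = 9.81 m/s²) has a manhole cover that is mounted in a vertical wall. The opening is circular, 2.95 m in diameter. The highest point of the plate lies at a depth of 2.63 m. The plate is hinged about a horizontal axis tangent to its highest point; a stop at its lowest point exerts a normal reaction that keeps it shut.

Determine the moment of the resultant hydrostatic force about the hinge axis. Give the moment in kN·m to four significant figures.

γ = ρg = 807 × 9.81 / 1000 = 7.91667 kN/m³.
The centroid is at the centre, 1.475 m below the top of the plate, so the centroid depth is h_c = 2.63 + 1.475 = 4.105 m.
A = π(1.475)² = 6.83493 m².
Resultant F = γ·h_c·A = 7.91667 × 4.105 × 6.83493 = 222.121 kN.
I_c = πr⁴/4 = π × 1.475⁴/4 = 3.71756 m⁴.
Centre of pressure: y_p = y_c + I_c/(y_c·A) = 4.105 + 3.71756/(4.105 × 6.83493) = 4.105 + 0.132498 = 4.2375 m along the plane.
The resultant acts 1.475 + 0.132498 = 1.6075 m (along the plate) below the hinge at the top edge, so the moment about the hinge is M = F × 1.6075 = 222.121 × 1.6075 = 357.06 kN·m.

M ≈ 357.1 kN·m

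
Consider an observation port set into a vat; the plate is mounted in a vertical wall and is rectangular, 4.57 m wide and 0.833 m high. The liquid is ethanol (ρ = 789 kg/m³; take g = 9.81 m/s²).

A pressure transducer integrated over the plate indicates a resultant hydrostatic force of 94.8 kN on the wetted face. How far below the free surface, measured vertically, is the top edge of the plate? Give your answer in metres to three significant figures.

d_top ≈ 2.80 m

γ = ρg = 789 × 9.81 / 1000 = 7.74009 kN/m³.
A = 4.57 × 0.833 = 3.80681 m².
From F = γ·h_c·A, the centroid depth is h_c = 94.8/(7.74009 × 3.80681) = 3.21737 m.
The centroid lies 0.833/2 = 0.4165 m below the top edge, so the top edge sits at h_top = 3.21737 − 0.4165 = 2.80087 m below the surface.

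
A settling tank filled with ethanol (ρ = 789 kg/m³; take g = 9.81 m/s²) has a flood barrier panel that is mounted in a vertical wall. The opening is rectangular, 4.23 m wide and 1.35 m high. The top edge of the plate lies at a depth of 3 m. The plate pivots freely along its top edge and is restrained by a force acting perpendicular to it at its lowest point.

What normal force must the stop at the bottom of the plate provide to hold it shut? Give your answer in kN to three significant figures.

γ = ρg = 789 × 9.81 / 1000 = 7.74009 kN/m³.
The centroid lies 1.35/2 = 0.675 m below the top edge, so the centroid depth is h_c = 3 + 0.675 = 3.675 m.
A = 4.23 × 1.35 = 5.7105 m².
Resultant F = γ·h_c·A = 7.74009 × 3.675 × 5.7105 = 162.434 kN.
I_c = b·h³/12 = 4.23 × 1.35³/12 = 0.867282 m⁴.
Centre of pressure: y_p = y_c + I_c/(y_c·A) = 3.675 + 0.867282/(3.675 × 5.7105) = 3.675 + 0.0413265 = 3.71633 m along the plane.
The resultant acts 0.675 + 0.0413265 = 0.716327 m (along the plate) below the hinge at the top edge, so the moment about the hinge is M = F × 0.716327 = 162.434 × 0.716327 = 116.356 kN·m.
A normal force at the bottom, 1.35 m from the hinge, must supply this moment: P = 116.356/1.35 = 86.1896 kN.

P ≈ 86.2 kN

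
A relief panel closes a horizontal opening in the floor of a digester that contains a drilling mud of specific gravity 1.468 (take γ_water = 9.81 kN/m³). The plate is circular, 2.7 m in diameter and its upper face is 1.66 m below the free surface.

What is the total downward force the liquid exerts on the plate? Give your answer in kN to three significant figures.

γ = 1.468 × 9.81 = 14.40108 kN/m³.
The plate is horizontal, so pressure is uniform at p = γ·h = 14.40108 × 1.66 = 23.9058 kN/m².
A = π(1.35)² = 5.72555 m².
F = p·A = 23.9058 × 5.72555 = 136.874 kN.

F ≈ 137 kN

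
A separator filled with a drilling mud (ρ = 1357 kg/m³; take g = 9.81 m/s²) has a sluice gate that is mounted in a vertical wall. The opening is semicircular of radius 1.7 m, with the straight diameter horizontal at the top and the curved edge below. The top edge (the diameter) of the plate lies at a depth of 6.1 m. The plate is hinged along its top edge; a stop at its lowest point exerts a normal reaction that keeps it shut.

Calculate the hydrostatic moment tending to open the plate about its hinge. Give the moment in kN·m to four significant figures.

M ≈ 309.6 kN·m

γ = ρg = 1357 × 9.81 / 1000 = 13.31217 kN/m³.
The centroid of a semicircle lies 4r/(3π) = 0.721502 m from the diameter, here below the top edge, so the centroid depth is h_c = 6.1 + 0.721502 = 6.8215 m.
A = πr²/2 = π × 1.7²/2 = 4.5396 m².
Resultant F = γ·h_c·A = 13.31217 × 6.8215 × 4.5396 = 412.236 kN.
I_c = (π/8 − 8/(9π))·r⁴ = 0.109757 × 1.7⁴ = 0.916701 m⁴.
Centre of pressure: y_p = y_c + I_c/(y_c·A) = 6.8215 + 0.916701/(6.8215 × 4.5396) = 6.8215 + 0.0296026 = 6.8511 m along the plane.
The resultant acts 0.721502 + 0.0296026 = 0.751105 m (along the plate) below the hinge at the top edge, so the moment about the hinge is M = F × 0.751105 = 412.236 × 0.751105 = 309.633 kN·m.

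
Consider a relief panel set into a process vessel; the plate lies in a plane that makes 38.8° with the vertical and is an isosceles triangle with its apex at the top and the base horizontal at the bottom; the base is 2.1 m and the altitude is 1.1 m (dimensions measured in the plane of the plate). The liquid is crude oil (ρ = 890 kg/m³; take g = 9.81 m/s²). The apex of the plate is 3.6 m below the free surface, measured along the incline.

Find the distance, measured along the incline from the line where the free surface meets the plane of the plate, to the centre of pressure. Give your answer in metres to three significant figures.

y_p = 4.35 m

γ = ρg = 890 × 9.81 / 1000 = 8.7309 kN/m³.
The plate makes 38.8° with the vertical, i.e. θ = 90° − 38.8° = 51.2° to the horizontal. Measuring y along the incline from the free-surface line, vertical depth h = y·sinθ with sinθ = 0.779338.
With the apex up, the centroid sits 2h/3 = 2 × 1.1/3 = 0.733333 m below the apex, so y_c = 3.6 + 0.733333 = 4.33333 m and h_c = 4.33333 × 0.779338 = 3.37713 m.
A = ½ × 2.1 × 1.1 = 1.155 m².
Resultant F = γ·h_c·A = 8.7309 × 3.37713 × 1.155 = 34.0556 kN.
I_c = b·h³/36 = 2.1 × 1.1³/36 = 0.0776417 m⁴.
Centre of pressure: y_p = y_c + I_c/(y_c·A) = 4.33333 + 0.0776417/(4.33333 × 1.155) = 4.33333 + 0.0155128 = 4.34884 m along the plane.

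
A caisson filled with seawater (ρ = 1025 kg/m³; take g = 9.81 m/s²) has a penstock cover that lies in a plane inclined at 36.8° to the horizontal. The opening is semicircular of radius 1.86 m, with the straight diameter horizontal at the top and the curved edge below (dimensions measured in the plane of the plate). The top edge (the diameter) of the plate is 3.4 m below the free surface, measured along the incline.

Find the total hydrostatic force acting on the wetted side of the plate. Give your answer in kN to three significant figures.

F ≈ 137 kN

γ = ρg = 1025 × 9.81 / 1000 = 10.05525 kN/m³.
Let θ = 36.8° be the plate's angle to the horizontal; measure y along the incline from where the plane meets the free surface. Vertical depth h = y·sinθ with sinθ = 0.599024.
The centroid of a semicircle lies 4r/(3π) = 0.789409 m from the diameter, here below the top edge, so y_c = 3.4 + 0.789409 = 4.18941 m and h_c = 4.18941 × 0.599024 = 2.50956 m.
A = πr²/2 = π × 1.86²/2 = 5.43433 m².
Resultant F = γ·h_c·A = 10.05525 × 2.50956 × 5.43433 = 137.131 kN.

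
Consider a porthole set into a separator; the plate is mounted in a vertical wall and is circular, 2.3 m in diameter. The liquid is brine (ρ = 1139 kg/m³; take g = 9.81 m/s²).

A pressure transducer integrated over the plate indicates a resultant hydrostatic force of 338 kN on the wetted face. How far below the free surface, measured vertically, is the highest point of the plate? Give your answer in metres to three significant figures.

d_top ≈ 6.13 m

γ = ρg = 1139 × 9.81 / 1000 = 11.17359 kN/m³.
A = π(1.15)² = 4.15476 m².
From F = γ·h_c·A, the centroid depth is h_c = 338/(11.17359 × 4.15476) = 7.28078 m.
The centroid is at the centre, 1.15 m below the top of the plate, so the highest point sits at h_top = 7.28078 − 1.15 = 6.13078 m below the surface.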